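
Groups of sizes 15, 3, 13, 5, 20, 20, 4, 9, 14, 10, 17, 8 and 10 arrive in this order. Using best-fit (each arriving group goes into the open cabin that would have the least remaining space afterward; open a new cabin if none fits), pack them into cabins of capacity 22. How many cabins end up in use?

8

  15 → cabin 1 (new)  [load 15/22]
  3 → cabin 1  [load 18/22]
  13 → cabin 2 (new)  [load 13/22]
  5 → cabin 2  [load 18/22]
  20 → cabin 3 (new)  [load 20/22]
  20 → cabin 4 (new)  [load 20/22]
  4 → cabin 1  [load 22/22]
  9 → cabin 5 (new)  [load 9/22]
  14 → cabin 6 (new)  [load 14/22]
  10 → cabin 5  [load 19/22]
  17 → cabin 7 (new)  [load 17/22]
  8 → cabin 6  [load 22/22]
  10 → cabin 8 (new)  [load 10/22]
8 cabins opened.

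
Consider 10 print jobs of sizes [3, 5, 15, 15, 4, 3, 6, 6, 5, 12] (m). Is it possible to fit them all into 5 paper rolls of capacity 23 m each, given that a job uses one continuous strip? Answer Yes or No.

A valid assignment using 4 paper rolls:
  roll 1: 15 + 6 = 21
  roll 2: 15 + 6 = 21
  roll 3: 12 + 5 + 5 = 22
  roll 4: 4 + 3 + 3 = 10
That uses only 4 ≤ 5, so 5 paper rolls are enough.

Yes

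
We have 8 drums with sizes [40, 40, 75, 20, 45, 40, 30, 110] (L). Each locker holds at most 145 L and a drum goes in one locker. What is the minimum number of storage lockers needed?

Total = 110 + 75 + 45 + 40 + 40 + 40 + 30 + 20 = 400 L.
Lower bound: ⌈400/145⌉ = 3 storage lockers.
A packing using 3 storage lockers:
  locker 1: 110 + 30 = 140
  locker 2: 75 + 45 + 20 = 140
  locker 3: 40 + 40 + 40 = 120
This matches the lower bound, so 3 is optimal.

3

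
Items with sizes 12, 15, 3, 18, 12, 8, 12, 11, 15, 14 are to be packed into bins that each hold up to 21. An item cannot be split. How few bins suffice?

Total = 18 + 15 + 15 + 14 + 12 + 12 + 12 + 11 + 8 + 3 = 120.
Lower bound: ⌈120/21⌉ = 6 bins.
Also, 8 items each exceed 21/2, and no two of those can share a bin, so at least 8 bins are needed.
A packing using 8 bins:
  bin 1: 18 + 3 = 21
  bin 2: 15 = 15
  bin 3: 15 = 15
  bin 4: 14 = 14
  bin 5: 12 + 8 = 20
  bin 6: 12 = 12
  bin 7: 12 = 12
  bin 8: 11 = 11
This matches the lower bound, so 8 is optimal.

8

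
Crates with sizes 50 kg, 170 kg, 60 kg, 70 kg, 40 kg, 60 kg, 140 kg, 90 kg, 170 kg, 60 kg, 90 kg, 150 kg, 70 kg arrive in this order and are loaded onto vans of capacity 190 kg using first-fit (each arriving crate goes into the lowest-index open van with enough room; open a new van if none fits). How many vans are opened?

8

  50 → van 1 (new)  [load 50/190]
  170 → van 2 (new)  [load 170/190]
  60 → van 1  [load 110/190]
  70 → van 1  [load 180/190]
  40 → van 3 (new)  [load 40/190]
  60 → van 3  [load 100/190]
  140 → van 4 (new)  [load 140/190]
  90 → van 3  [load 190/190]
  170 → van 5 (new)  [load 170/190]
  60 → van 6 (new)  [load 60/190]
  90 → van 6  [load 150/190]
  150 → van 7 (new)  [load 150/190]
  70 → van 8 (new)  [load 70/190]
8 vans opened.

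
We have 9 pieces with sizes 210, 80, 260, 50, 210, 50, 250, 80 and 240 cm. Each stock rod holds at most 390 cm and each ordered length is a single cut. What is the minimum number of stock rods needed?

5

Total = 260 + 250 + 240 + 210 + 210 + 80 + 80 + 50 + 50 = 1430 cm.
Lower bound: ⌈1430/390⌉ = 4 stock rods.
Also, 5 pieces each exceed 195 cm, and no two of those can share a stock rod, so at least 5 stock rods are needed.
A packing using 5 stock rods:
  stock rod 1: 260 + 80 + 50 = 390
  stock rod 2: 250 + 80 + 50 = 380
  stock rod 3: 240 = 240
  stock rod 4: 210 = 210
  stock rod 5: 210 = 210
This matches the lower bound, so 5 is optimal.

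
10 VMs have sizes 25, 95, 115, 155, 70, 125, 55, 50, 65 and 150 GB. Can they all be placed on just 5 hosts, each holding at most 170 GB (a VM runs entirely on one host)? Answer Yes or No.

Total = 905 GB; ⌈905/170⌉ = 6.
At least 6 hosts are required, but only 5 are allowed.

No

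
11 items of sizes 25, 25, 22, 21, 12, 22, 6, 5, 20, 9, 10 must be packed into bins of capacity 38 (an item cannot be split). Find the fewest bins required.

6

Total = 25 + 25 + 22 + 22 + 21 + 20 + 12 + 10 + 9 + 6 + 5 = 177.
Lower bound: ⌈177/38⌉ = 5 bins.
Also, 6 items each exceed 19, and no two of those can share a bin, so at least 6 bins are needed.
A packing using 6 bins:
  bin 1: 25 + 12 = 37
  bin 2: 25 + 10 = 35
  bin 3: 22 + 9 + 6 = 37
  bin 4: 22 + 5 = 27
  bin 5: 21 = 21
  bin 6: 20 = 20
This matches the lower bound, so 6 is optimal.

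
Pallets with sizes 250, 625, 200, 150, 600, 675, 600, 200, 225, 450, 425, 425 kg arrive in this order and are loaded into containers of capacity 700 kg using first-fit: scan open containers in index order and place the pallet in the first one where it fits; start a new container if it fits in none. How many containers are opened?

  250 → container 1 (new)  [load 250/700]
  625 → container 2 (new)  [load 625/700]
  200 → container 1  [load 450/700]
  150 → container 1  [load 600/700]
  600 → container 3 (new)  [load 600/700]
  675 → container 4 (new)  [load 675/700]
  600 → container 5 (new)  [load 600/700]
  200 → container 6 (new)  [load 200/700]
  225 → container 6  [load 425/700]
  450 → container 7 (new)  [load 450/700]
  425 → container 8 (new)  [load 425/700]
  425 → container 9 (new)  [load 425/700]
9 containers opened.

9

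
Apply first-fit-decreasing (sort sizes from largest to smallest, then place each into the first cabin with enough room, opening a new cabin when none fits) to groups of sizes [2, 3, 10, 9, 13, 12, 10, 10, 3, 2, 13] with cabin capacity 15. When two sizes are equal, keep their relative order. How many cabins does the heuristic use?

Sorted descending: 13, 13, 12, 10, 10, 10, 9, 3, 3, 2, 2.
  13 → cabin 1 (new)  [load 13/15]
  13 → cabin 2 (new)  [load 13/15]
  12 → cabin 3 (new)  [load 12/15]
  10 → cabin 4 (new)  [load 10/15]
  10 → cabin 5 (new)  [load 10/15]
  10 → cabin 6 (new)  [load 10/15]
  9 → cabin 7 (new)  [load 9/15]
  3 → cabin 3  [load 15/15]
  3 → cabin 4  [load 13/15]
  2 → cabin 1  [load 15/15]
  2 → cabin 2  [load 15/15]
7 cabins opened.

7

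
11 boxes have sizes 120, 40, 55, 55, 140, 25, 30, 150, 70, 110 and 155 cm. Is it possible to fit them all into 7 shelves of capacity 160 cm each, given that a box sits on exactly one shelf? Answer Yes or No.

Yes

A valid assignment using 7 shelves:
  shelf 1: 155 = 155
  shelf 2: 150 = 150
  shelf 3: 140 = 140
  shelf 4: 120 + 40 = 160
  shelf 5: 110 + 30 = 140
  shelf 6: 70 + 55 + 25 = 150
  shelf 7: 55 = 55
Every load is within 160 cm, so 7 shelves suffice.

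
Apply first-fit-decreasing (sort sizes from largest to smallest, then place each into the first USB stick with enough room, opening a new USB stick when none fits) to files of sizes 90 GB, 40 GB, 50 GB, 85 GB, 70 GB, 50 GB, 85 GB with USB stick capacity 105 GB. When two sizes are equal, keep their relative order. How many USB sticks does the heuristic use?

6

Sorted descending: 90, 85, 85, 70, 50, 50, 40.
  90 → USB stick 1 (new)  [load 90/105]
  85 → USB stick 2 (new)  [load 85/105]
  85 → USB stick 3 (new)  [load 85/105]
  70 → USB stick 4 (new)  [load 70/105]
  50 → USB stick 5 (new)  [load 50/105]
  50 → USB stick 5  [load 100/105]
  40 → USB stick 6 (new)  [load 40/105]
6 USB sticks opened.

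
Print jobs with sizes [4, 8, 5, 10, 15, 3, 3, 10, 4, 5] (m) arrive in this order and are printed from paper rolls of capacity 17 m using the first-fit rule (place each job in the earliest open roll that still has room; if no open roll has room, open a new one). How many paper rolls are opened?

  4 → roll 1 (new)  [load 4/17]
  8 → roll 1  [load 12/17]
  5 → roll 1  [load 17/17]
  10 → roll 2 (new)  [load 10/17]
  15 → roll 3 (new)  [load 15/17]
  3 → roll 2  [load 13/17]
  3 → roll 2  [load 16/17]
  10 → roll 4 (new)  [load 10/17]
  4 → roll 4  [load 14/17]
  5 → roll 5 (new)  [load 5/17]
5 paper rolls opened.

5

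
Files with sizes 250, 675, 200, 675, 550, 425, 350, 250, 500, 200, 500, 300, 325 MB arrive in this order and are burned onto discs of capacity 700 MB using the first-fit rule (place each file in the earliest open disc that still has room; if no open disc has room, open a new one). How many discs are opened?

  250 → disc 1 (new)  [load 250/700]
  675 → disc 2 (new)  [load 675/700]
  200 → disc 1  [load 450/700]
  675 → disc 3 (new)  [load 675/700]
  550 → disc 4 (new)  [load 550/700]
  425 → disc 5 (new)  [load 425/700]
  350 → disc 6 (new)  [load 350/700]
  250 → disc 1  [load 700/700]
  500 → disc 7 (new)  [load 500/700]
  200 → disc 5  [load 625/700]
  500 → disc 8 (new)  [load 500/700]
  300 → disc 6  [load 650/700]
  325 → disc 9 (new)  [load 325/700]
9 discs opened.

9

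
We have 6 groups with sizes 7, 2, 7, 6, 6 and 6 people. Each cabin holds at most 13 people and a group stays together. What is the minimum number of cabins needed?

Total = 7 + 7 + 6 + 6 + 6 + 2 = 34 people.
Lower bound: ⌈34/13⌉ = 3 cabins.
A packing using 3 cabins:
  cabin 1: 7 + 6 = 13
  cabin 2: 7 + 6 = 13
  cabin 3: 6 + 2 = 8
This matches the lower bound, so 3 is optimal.

3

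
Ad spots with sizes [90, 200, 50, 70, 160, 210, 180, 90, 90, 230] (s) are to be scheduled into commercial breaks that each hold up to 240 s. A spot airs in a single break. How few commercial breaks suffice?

Total = 230 + 210 + 200 + 180 + 160 + 90 + 90 + 90 + 70 + 50 = 1370 s.
Lower bound: ⌈1370/240⌉ = 6 commercial breaks.
A packing using 7 commercial breaks:
  break 1: 230 = 230
  break 2: 210 = 210
  break 3: 200 = 200
  break 4: 180 + 50 = 230
  break 5: 160 + 70 = 230
  break 6: 90 + 90 = 180
  break 7: 90 = 90
No arrangement into 6 commercial breaks stays within capacity, so 7 is optimal.

7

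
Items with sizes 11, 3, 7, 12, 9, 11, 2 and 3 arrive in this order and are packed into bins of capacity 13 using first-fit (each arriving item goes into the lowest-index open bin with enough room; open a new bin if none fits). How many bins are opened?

  11 → bin 1 (new)  [load 11/13]
  3 → bin 2 (new)  [load 3/13]
  7 → bin 2  [load 10/13]
  12 → bin 3 (new)  [load 12/13]
  9 → bin 4 (new)  [load 9/13]
  11 → bin 5 (new)  [load 11/13]
  2 → bin 1  [load 13/13]
  3 → bin 2  [load 13/13]
5 bins opened.

5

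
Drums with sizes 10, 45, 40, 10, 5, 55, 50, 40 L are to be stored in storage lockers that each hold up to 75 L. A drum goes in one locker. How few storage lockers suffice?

Total = 55 + 50 + 45 + 40 + 40 + 10 + 10 + 5 = 255 L.
Lower bound: ⌈255/75⌉ = 4 storage lockers.
Also, 5 drums each exceed 75/2 L, and no two of those can share a locker, so at least 5 storage lockers are needed.
A packing using 5 storage lockers:
  locker 1: 55 + 10 + 10 = 75
  locker 2: 50 + 5 = 55
  locker 3: 45 = 45
  locker 4: 40 = 40
  locker 5: 40 = 40
This matches the lower bound, so 5 is optimal.

5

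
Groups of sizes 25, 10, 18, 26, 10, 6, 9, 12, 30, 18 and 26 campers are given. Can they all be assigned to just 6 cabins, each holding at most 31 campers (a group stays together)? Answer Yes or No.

Total = 190 campers; ⌈190/31⌉ = 7.
At least 7 cabins are required, but only 6 are allowed.

No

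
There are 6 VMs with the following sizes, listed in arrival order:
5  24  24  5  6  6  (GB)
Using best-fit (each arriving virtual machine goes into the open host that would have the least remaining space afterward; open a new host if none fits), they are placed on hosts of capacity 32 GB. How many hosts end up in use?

3

  5 → host 1 (new)  [load 5/32]
  24 → host 1  [load 29/32]
  24 → host 2 (new)  [load 24/32]
  5 → host 2  [load 29/32]
  6 → host 3 (new)  [load 6/32]
  6 → host 3  [load 12/32]
3 hosts opened.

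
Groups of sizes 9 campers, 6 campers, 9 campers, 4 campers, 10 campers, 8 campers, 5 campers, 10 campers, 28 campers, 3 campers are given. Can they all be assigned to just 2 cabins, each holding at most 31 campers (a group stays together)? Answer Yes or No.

Total = 92 campers; ⌈92/31⌉ = 3.
At least 3 cabins are required, but only 2 are allowed.

No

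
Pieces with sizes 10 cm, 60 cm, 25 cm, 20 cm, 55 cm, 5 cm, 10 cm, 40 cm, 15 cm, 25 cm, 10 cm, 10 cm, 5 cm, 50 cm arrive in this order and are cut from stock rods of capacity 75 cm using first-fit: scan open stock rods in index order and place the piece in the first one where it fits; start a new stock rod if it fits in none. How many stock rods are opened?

  10 → stock rod 1 (new)  [load 10/75]
  60 → stock rod 1  [load 70/75]
  25 → stock rod 2 (new)  [load 25/75]
  20 → stock rod 2  [load 45/75]
  55 → stock rod 3 (new)  [load 55/75]
  5 → stock rod 1  [load 75/75]
  10 → stock rod 2  [load 55/75]
  40 → stock rod 4 (new)  [load 40/75]
  15 → stock rod 2  [load 70/75]
  25 → stock rod 4  [load 65/75]
  10 → stock rod 3  [load 65/75]
  10 → stock rod 3  [load 75/75]
  5 → stock rod 2  [load 75/75]
  50 → stock rod 5 (new)  [load 50/75]
5 stock rods opened.

5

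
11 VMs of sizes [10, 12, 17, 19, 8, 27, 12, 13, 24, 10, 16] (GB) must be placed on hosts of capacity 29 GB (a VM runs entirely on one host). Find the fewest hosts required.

7

Total = 27 + 24 + 19 + 17 + 16 + 13 + 12 + 12 + 10 + 10 + 8 = 168 GB.
Lower bound: ⌈168/29⌉ = 6 hosts.
A packing using 7 hosts:
  host 1: 27 = 27
  host 2: 24 = 24
  host 3: 19 + 10 = 29
  host 4: 17 + 12 = 29
  host 5: 16 + 13 = 29
  host 6: 12 + 10 = 22
  host 7: 8 = 8
No arrangement into 6 hosts stays within capacity, so 7 is optimal.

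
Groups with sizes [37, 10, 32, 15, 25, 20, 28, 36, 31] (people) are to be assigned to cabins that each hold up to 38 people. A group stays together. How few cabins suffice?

7

Total = 37 + 36 + 32 + 31 + 28 + 25 + 20 + 15 + 10 = 234 people.
Lower bound: ⌈234/38⌉ = 7 cabins.
A packing using 7 cabins:
  cabin 1: 37 = 37
  cabin 2: 36 = 36
  cabin 3: 32 = 32
  cabin 4: 31 = 31
  cabin 5: 28 + 10 = 38
  cabin 6: 25 = 25
  cabin 7: 20 + 15 = 35
This matches the lower bound, so 7 is optimal.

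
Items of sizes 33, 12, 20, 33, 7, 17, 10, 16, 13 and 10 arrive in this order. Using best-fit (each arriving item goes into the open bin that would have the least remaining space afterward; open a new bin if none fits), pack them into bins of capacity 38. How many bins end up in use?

  33 → bin 1 (new)  [load 33/38]
  12 → bin 2 (new)  [load 12/38]
  20 → bin 2  [load 32/38]
  33 → bin 3 (new)  [load 33/38]
  7 → bin 4 (new)  [load 7/38]
  17 → bin 4  [load 24/38]
  10 → bin 4  [load 34/38]
  16 → bin 5 (new)  [load 16/38]
  13 → bin 5  [load 29/38]
  10 → bin 6 (new)  [load 10/38]
6 bins opened.

6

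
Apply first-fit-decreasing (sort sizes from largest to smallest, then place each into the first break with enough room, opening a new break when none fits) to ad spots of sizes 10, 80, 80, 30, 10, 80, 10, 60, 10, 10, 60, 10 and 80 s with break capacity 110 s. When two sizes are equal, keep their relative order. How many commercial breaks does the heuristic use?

6

Sorted descending: 80, 80, 80, 80, 60, 60, 30, 10, 10, 10, 10, 10, 10.
  80 → break 1 (new)  [load 80/110]
  80 → break 2 (new)  [load 80/110]
  80 → break 3 (new)  [load 80/110]
  80 → break 4 (new)  [load 80/110]
  60 → break 5 (new)  [load 60/110]
  60 → break 6 (new)  [load 60/110]
  30 → break 1  [load 110/110]
  10 → break 2  [load 90/110]
  10 → break 2  [load 100/110]
  10 → break 2  [load 110/110]
  10 → break 3  [load 90/110]
  10 → break 3  [load 100/110]
  10 → break 3  [load 110/110]
6 commercial breaks opened.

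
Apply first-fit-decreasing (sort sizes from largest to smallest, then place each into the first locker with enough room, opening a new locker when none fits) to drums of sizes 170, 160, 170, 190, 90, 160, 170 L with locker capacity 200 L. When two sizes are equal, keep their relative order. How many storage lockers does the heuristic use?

7

Sorted descending: 190, 170, 170, 170, 160, 160, 90.
  190 → locker 1 (new)  [load 190/200]
  170 → locker 2 (new)  [load 170/200]
  170 → locker 3 (new)  [load 170/200]
  170 → locker 4 (new)  [load 170/200]
  160 → locker 5 (new)  [load 160/200]
  160 → locker 6 (new)  [load 160/200]
  90 → locker 7 (new)  [load 90/200]
7 storage lockers opened.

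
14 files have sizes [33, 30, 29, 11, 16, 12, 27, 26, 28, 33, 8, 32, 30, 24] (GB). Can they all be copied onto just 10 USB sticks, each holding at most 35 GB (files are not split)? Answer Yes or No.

No

Total = 339 GB; ⌈339/35⌉ = 10.
The bound of 10 does not rule out 10, but exhaustive search shows no assignment into 10 USB sticks of capacity 35 GB exists — the minimum is 11.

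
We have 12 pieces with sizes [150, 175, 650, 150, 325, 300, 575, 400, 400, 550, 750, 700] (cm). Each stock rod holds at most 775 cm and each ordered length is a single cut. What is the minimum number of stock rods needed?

8

Total = 750 + 700 + 650 + 575 + 550 + 400 + 400 + 325 + 300 + 175 + 150 + 150 = 5125 cm.
Lower bound: ⌈5125/775⌉ = 7 stock rods.
A packing using 8 stock rods:
  stock rod 1: 750 = 750
  stock rod 2: 700 = 700
  stock rod 3: 650 = 650
  stock rod 4: 575 + 175 = 750
  stock rod 5: 550 + 150 = 700
  stock rod 6: 400 + 325 = 725
  stock rod 7: 400 + 300 = 700
  stock rod 8: 150 = 150
No arrangement into 7 stock rods stays within capacity, so 8 is optimal.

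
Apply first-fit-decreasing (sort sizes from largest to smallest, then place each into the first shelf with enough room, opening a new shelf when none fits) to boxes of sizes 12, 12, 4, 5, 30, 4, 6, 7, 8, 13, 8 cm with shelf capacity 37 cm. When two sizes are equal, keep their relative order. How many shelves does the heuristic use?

3

Sorted descending: 30, 13, 12, 12, 8, 8, 7, 6, 5, 4, 4.
  30 → shelf 1 (new)  [load 30/37]
  13 → shelf 2 (new)  [load 13/37]
  12 → shelf 2  [load 25/37]
  12 → shelf 2  [load 37/37]
  8 → shelf 3 (new)  [load 8/37]
  8 → shelf 3  [load 16/37]
  7 → shelf 1  [load 37/37]
  6 → shelf 3  [load 22/37]
  5 → shelf 3  [load 27/37]
  4 → shelf 3  [load 31/37]
  4 → shelf 3  [load 35/37]
3 shelves opened.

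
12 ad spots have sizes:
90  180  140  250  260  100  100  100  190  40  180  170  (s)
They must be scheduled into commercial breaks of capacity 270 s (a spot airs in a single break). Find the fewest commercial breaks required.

8

Total = 260 + 250 + 190 + 180 + 180 + 170 + 140 + 100 + 100 + 100 + 90 + 40 = 1800 s.
Lower bound: ⌈1800/270⌉ = 7 commercial breaks.
A packing using 8 commercial breaks:
  break 1: 260 = 260
  break 2: 250 = 250
  break 3: 190 + 40 = 230
  break 4: 180 + 90 = 270
  break 5: 180 = 180
  break 6: 170 + 100 = 270
  break 7: 140 + 100 = 240
  break 8: 100 = 100
No arrangement into 7 commercial breaks stays within capacity, so 8 is optimal.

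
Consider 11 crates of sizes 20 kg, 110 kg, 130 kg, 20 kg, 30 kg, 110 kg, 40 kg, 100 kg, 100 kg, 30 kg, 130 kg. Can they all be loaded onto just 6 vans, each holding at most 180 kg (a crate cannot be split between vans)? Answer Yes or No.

A valid assignment using 6 vans:
  van 1: 130 + 40 = 170
  van 2: 130 + 30 + 20 = 180
  van 3: 110 + 30 + 20 = 160
  van 4: 110 = 110
  van 5: 100 = 100
  van 6: 100 = 100
Every load is within 180 kg, so 6 vans suffice.

Yes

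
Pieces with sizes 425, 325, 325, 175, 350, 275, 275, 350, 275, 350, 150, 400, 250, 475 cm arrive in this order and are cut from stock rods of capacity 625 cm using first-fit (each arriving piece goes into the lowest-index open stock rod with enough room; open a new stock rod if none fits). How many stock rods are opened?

8

  425 → stock rod 1 (new)  [load 425/625]
  325 → stock rod 2 (new)  [load 325/625]
  325 → stock rod 3 (new)  [load 325/625]
  175 → stock rod 1  [load 600/625]
  350 → stock rod 4 (new)  [load 350/625]
  275 → stock rod 2  [load 600/625]
  275 → stock rod 3  [load 600/625]
  350 → stock rod 5 (new)  [load 350/625]
  275 → stock rod 4  [load 625/625]
  350 → stock rod 6 (new)  [load 350/625]
  150 → stock rod 5  [load 500/625]
  400 → stock rod 7 (new)  [load 400/625]
  250 → stock rod 6  [load 600/625]
  475 → stock rod 8 (new)  [load 475/625]
8 stock rods opened.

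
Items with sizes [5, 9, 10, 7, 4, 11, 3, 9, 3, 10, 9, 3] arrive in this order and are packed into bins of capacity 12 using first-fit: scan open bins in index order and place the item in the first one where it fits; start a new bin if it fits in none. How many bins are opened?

8

  5 → bin 1 (new)  [load 5/12]
  9 → bin 2 (new)  [load 9/12]
  10 → bin 3 (new)  [load 10/12]
  7 → bin 1  [load 12/12]
  4 → bin 4 (new)  [load 4/12]
  11 → bin 5 (new)  [load 11/12]
  3 → bin 2  [load 12/12]
  9 → bin 6 (new)  [load 9/12]
  3 → bin 4  [load 7/12]
  10 → bin 7 (new)  [load 10/12]
  9 → bin 8 (new)  [load 9/12]
  3 → bin 4  [load 10/12]
8 bins opened.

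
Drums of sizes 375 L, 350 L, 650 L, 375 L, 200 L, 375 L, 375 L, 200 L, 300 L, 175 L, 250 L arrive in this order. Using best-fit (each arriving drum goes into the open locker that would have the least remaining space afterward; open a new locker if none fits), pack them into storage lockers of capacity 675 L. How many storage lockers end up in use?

6

  375 → locker 1 (new)  [load 375/675]
  350 → locker 2 (new)  [load 350/675]
  650 → locker 3 (new)  [load 650/675]
  375 → locker 4 (new)  [load 375/675]
  200 → locker 1  [load 575/675]
  375 → locker 5 (new)  [load 375/675]
  375 → locker 6 (new)  [load 375/675]
  200 → locker 4  [load 575/675]
  300 → locker 5  [load 675/675]
  175 → locker 6  [load 550/675]
  250 → locker 2  [load 600/675]
6 storage lockers opened.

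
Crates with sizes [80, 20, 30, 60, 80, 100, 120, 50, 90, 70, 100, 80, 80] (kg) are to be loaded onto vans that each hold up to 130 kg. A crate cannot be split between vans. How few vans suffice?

9

Total = 120 + 100 + 100 + 90 + 80 + 80 + 80 + 80 + 70 + 60 + 50 + 30 + 20 = 960 kg.
Lower bound: ⌈960/130⌉ = 8 vans.
Also, 9 crates each exceed 65 kg, and no two of those can share a van, so at least 9 vans are needed.
A packing using 9 vans:
  van 1: 120 = 120
  van 2: 100 + 30 = 130
  van 3: 100 + 20 = 120
  van 4: 90 = 90
  van 5: 80 + 50 = 130
  van 6: 80 = 80
  van 7: 80 = 80
  van 8: 80 = 80
  van 9: 70 + 60 = 130
This matches the lower bound, so 9 is optimal.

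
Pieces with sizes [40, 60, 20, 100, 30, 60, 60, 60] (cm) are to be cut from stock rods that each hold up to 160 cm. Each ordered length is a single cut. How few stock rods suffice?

Total = 100 + 60 + 60 + 60 + 60 + 40 + 30 + 20 = 430 cm.
Lower bound: ⌈430/160⌉ = 3 stock rods.
A packing using 3 stock rods:
  stock rod 1: 100 + 60 = 160
  stock rod 2: 60 + 60 + 40 = 160
  stock rod 3: 60 + 30 + 20 = 110
This matches the lower bound, so 3 is optimal.

3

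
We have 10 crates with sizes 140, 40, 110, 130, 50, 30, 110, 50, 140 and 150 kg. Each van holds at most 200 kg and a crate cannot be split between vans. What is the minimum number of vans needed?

Total = 150 + 140 + 140 + 130 + 110 + 110 + 50 + 50 + 40 + 30 = 950 kg.
Lower bound: ⌈950/200⌉ = 5 vans.
Also, 6 crates each exceed 100 kg, and no two of those can share a van, so at least 6 vans are needed.
A packing using 6 vans:
  van 1: 150 + 50 = 200
  van 2: 140 + 50 = 190
  van 3: 140 + 40 = 180
  van 4: 130 + 30 = 160
  van 5: 110 = 110
  van 6: 110 = 110
This matches the lower bound, so 6 is optimal.

6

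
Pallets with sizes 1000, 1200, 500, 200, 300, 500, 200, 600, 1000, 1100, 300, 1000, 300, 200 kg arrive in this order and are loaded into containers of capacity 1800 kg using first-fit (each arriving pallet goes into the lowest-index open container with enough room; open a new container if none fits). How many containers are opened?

6

  1000 → container 1 (new)  [load 1000/1800]
  1200 → container 2 (new)  [load 1200/1800]
  500 → container 1  [load 1500/1800]
  200 → container 1  [load 1700/1800]
  300 → container 2  [load 1500/1800]
  500 → container 3 (new)  [load 500/1800]
  200 → container 2  [load 1700/1800]
  600 → container 3  [load 1100/1800]
  1000 → container 4 (new)  [load 1000/1800]
  1100 → container 5 (new)  [load 1100/1800]
  300 → container 3  [load 1400/1800]
  1000 → container 6 (new)  [load 1000/1800]
  300 → container 3  [load 1700/1800]
  200 → container 4  [load 1200/1800]
6 containers opened.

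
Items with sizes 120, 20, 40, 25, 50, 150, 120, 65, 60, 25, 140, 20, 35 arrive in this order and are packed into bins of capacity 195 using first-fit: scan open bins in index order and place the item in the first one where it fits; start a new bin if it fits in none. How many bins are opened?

5

  120 → bin 1 (new)  [load 120/195]
  20 → bin 1  [load 140/195]
  40 → bin 1  [load 180/195]
  25 → bin 2 (new)  [load 25/195]
  50 → bin 2  [load 75/195]
  150 → bin 3 (new)  [load 150/195]
  120 → bin 2  [load 195/195]
  65 → bin 4 (new)  [load 65/195]
  60 → bin 4  [load 125/195]
  25 → bin 3  [load 175/195]
  140 → bin 5 (new)  [load 140/195]
  20 → bin 3  [load 195/195]
  35 → bin 4  [load 160/195]
5 bins opened.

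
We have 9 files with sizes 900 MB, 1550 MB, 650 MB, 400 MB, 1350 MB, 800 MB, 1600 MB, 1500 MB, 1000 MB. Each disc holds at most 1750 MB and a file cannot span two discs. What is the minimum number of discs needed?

Total = 1600 + 1550 + 1500 + 1350 + 1000 + 900 + 800 + 650 + 400 = 9750 MB.
Lower bound: ⌈9750/1750⌉ = 6 discs.
A packing using 6 discs:
  disc 1: 1600 = 1600
  disc 2: 1550 = 1550
  disc 3: 1500 = 1500
  disc 4: 1350 + 400 = 1750
  disc 5: 1000 + 650 = 1650
  disc 6: 900 + 800 = 1700
This matches the lower bound, so 6 is optimal.

6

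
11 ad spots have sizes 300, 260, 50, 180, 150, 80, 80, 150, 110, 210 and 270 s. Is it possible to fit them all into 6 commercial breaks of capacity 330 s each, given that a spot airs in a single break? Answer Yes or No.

A valid assignment using 6 commercial breaks:
  break 1: 300 = 300
  break 2: 270 + 50 = 320
  break 3: 260 = 260
  break 4: 210 + 110 = 320
  break 5: 180 + 150 = 330
  break 6: 150 + 80 + 80 = 310
Every load is within 330 s, so 6 commercial breaks suffice.

Yes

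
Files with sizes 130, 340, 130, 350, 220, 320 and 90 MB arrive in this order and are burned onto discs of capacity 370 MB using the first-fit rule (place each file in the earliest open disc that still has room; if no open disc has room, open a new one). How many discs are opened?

5

  130 → disc 1 (new)  [load 130/370]
  340 → disc 2 (new)  [load 340/370]
  130 → disc 1  [load 260/370]
  350 → disc 3 (new)  [load 350/370]
  220 → disc 4 (new)  [load 220/370]
  320 → disc 5 (new)  [load 320/370]
  90 → disc 1  [load 350/370]
5 discs opened.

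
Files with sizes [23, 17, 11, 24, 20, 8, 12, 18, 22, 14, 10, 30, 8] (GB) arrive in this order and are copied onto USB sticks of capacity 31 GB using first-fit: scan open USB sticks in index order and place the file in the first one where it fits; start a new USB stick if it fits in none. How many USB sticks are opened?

8

  23 → USB stick 1 (new)  [load 23/31]
  17 → USB stick 2 (new)  [load 17/31]
  11 → USB stick 2  [load 28/31]
  24 → USB stick 3 (new)  [load 24/31]
  20 → USB stick 4 (new)  [load 20/31]
  8 → USB stick 1  [load 31/31]
  12 → USB stick 5 (new)  [load 12/31]
  18 → USB stick 5  [load 30/31]
  22 → USB stick 6 (new)  [load 22/31]
  14 → USB stick 7 (new)  [load 14/31]
  10 → USB stick 4  [load 30/31]
  30 → USB stick 8 (new)  [load 30/31]
  8 → USB stick 6  [load 30/31]
8 USB sticks opened.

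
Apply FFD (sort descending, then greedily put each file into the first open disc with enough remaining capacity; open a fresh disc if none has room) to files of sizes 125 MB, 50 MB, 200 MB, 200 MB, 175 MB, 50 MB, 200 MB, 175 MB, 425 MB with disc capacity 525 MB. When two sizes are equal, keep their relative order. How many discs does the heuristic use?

4

Sorted descending: 425, 200, 200, 200, 175, 175, 125, 50, 50.
  425 → disc 1 (new)  [load 425/525]
  200 → disc 2 (new)  [load 200/525]
  200 → disc 2  [load 400/525]
  200 → disc 3 (new)  [load 200/525]
  175 → disc 3  [load 375/525]
  175 → disc 4 (new)  [load 175/525]
  125 → disc 2  [load 525/525]
  50 → disc 1  [load 475/525]
  50 → disc 1  [load 525/525]
4 discs opened.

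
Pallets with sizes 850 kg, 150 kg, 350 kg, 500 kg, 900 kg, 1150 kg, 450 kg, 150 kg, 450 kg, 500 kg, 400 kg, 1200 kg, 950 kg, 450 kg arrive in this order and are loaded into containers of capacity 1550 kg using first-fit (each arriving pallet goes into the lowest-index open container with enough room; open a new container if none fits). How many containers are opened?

  850 → container 1 (new)  [load 850/1550]
  150 → container 1  [load 1000/1550]
  350 → container 1  [load 1350/1550]
  500 → container 2 (new)  [load 500/1550]
  900 → container 2  [load 1400/1550]
  1150 → container 3 (new)  [load 1150/1550]
  450 → container 4 (new)  [load 450/1550]
  150 → container 1  [load 1500/1550]
  450 → container 4  [load 900/1550]
  500 → container 4  [load 1400/1550]
  400 → container 3  [load 1550/1550]
  1200 → container 5 (new)  [load 1200/1550]
  950 → container 6 (new)  [load 950/1550]
  450 → container 6  [load 1400/1550]
6 containers opened.

6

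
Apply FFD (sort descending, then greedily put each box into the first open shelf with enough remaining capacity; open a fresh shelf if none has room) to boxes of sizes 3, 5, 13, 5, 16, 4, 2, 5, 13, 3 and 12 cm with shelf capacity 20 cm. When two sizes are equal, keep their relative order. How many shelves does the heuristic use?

5

Sorted descending: 16, 13, 13, 12, 5, 5, 5, 4, 3, 3, 2.
  16 → shelf 1 (new)  [load 16/20]
  13 → shelf 2 (new)  [load 13/20]
  13 → shelf 3 (new)  [load 13/20]
  12 → shelf 4 (new)  [load 12/20]
  5 → shelf 2  [load 18/20]
  5 → shelf 3  [load 18/20]
  5 → shelf 4  [load 17/20]
  4 → shelf 1  [load 20/20]
  3 → shelf 4  [load 20/20]
  3 → shelf 5 (new)  [load 3/20]
  2 → shelf 2  [load 20/20]
5 shelves opened.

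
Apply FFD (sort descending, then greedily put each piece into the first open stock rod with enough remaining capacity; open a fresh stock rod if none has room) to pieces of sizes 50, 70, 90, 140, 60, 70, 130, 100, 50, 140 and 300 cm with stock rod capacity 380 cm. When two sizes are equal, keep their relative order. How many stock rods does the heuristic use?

Sorted descending: 300, 140, 140, 130, 100, 90, 70, 70, 60, 50, 50.
  300 → stock rod 1 (new)  [load 300/380]
  140 → stock rod 2 (new)  [load 140/380]
  140 → stock rod 2  [load 280/380]
  130 → stock rod 3 (new)  [load 130/380]
  100 → stock rod 2  [load 380/380]
  90 → stock rod 3  [load 220/380]
  70 → stock rod 1  [load 370/380]
  70 → stock rod 3  [load 290/380]
  60 → stock rod 3  [load 350/380]
  50 → stock rod 4 (new)  [load 50/380]
  50 → stock rod 4  [load 100/380]
4 stock rods opened.

4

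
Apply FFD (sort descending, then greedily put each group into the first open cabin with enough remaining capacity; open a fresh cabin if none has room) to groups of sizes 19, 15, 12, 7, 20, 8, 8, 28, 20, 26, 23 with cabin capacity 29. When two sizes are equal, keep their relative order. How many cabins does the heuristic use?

Sorted descending: 28, 26, 23, 20, 20, 19, 15, 12, 8, 8, 7.
  28 → cabin 1 (new)  [load 28/29]
  26 → cabin 2 (new)  [load 26/29]
  23 → cabin 3 (new)  [load 23/29]
  20 → cabin 4 (new)  [load 20/29]
  20 → cabin 5 (new)  [load 20/29]
  19 → cabin 6 (new)  [load 19/29]
  15 → cabin 7 (new)  [load 15/29]
  12 → cabin 7  [load 27/29]
  8 → cabin 4  [load 28/29]
  8 → cabin 5  [load 28/29]
  7 → cabin 6  [load 26/29]
7 cabins opened.

7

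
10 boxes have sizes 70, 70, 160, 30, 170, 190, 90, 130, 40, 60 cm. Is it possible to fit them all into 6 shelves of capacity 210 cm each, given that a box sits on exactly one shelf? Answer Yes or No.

A valid assignment using 6 shelves:
  shelf 1: 190 = 190
  shelf 2: 170 + 40 = 210
  shelf 3: 160 + 30 = 190
  shelf 4: 130 + 70 = 200
  shelf 5: 90 + 70 = 160
  shelf 6: 60 = 60
Every load is within 210 cm, so 6 shelves suffice.

Yes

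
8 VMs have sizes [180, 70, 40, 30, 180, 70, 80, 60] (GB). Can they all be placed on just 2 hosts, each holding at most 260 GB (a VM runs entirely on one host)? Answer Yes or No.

Total = 710 GB; ⌈710/260⌉ = 3.
At least 3 hosts are required, but only 2 are allowed.

No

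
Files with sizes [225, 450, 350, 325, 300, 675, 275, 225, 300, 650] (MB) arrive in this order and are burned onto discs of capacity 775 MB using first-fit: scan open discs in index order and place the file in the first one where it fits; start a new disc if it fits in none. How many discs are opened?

  225 → disc 1 (new)  [load 225/775]
  450 → disc 1  [load 675/775]
  350 → disc 2 (new)  [load 350/775]
  325 → disc 2  [load 675/775]
  300 → disc 3 (new)  [load 300/775]
  675 → disc 4 (new)  [load 675/775]
  275 → disc 3  [load 575/775]
  225 → disc 5 (new)  [load 225/775]
  300 → disc 5  [load 525/775]
  650 → disc 6 (new)  [load 650/775]
6 discs opened.

6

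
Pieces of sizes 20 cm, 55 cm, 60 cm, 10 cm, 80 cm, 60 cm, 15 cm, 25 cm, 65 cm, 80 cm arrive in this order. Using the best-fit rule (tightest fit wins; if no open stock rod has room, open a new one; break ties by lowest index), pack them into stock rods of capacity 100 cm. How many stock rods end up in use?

6

  20 → stock rod 1 (new)  [load 20/100]
  55 → stock rod 1  [load 75/100]
  60 → stock rod 2 (new)  [load 60/100]
  10 → stock rod 1  [load 85/100]
  80 → stock rod 3 (new)  [load 80/100]
  60 → stock rod 4 (new)  [load 60/100]
  15 → stock rod 1  [load 100/100]
  25 → stock rod 2  [load 85/100]
  65 → stock rod 5 (new)  [load 65/100]
  80 → stock rod 6 (new)  [load 80/100]
6 stock rods opened.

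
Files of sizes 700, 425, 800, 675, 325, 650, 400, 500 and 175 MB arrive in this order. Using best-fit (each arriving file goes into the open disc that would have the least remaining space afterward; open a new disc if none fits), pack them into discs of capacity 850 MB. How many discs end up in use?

  700 → disc 1 (new)  [load 700/850]
  425 → disc 2 (new)  [load 425/850]
  800 → disc 3 (new)  [load 800/850]
  675 → disc 4 (new)  [load 675/850]
  325 → disc 2  [load 750/850]
  650 → disc 5 (new)  [load 650/850]
  400 → disc 6 (new)  [load 400/850]
  500 → disc 7 (new)  [load 500/850]
  175 → disc 4  [load 850/850]
7 discs opened.

7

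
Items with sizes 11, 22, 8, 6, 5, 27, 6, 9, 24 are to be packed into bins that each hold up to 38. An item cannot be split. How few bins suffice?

Total = 27 + 24 + 22 + 11 + 9 + 8 + 6 + 6 + 5 = 118.
Lower bound: ⌈118/38⌉ = 4 bins.
A packing using 4 bins:
  bin 1: 27 + 11 = 38
  bin 2: 24 + 9 + 5 = 38
  bin 3: 22 + 8 + 6 = 36
  bin 4: 6 = 6
This matches the lower bound, so 4 is optimal.

4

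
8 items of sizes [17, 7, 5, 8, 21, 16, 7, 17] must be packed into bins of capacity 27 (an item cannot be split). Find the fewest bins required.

4

Total = 21 + 17 + 17 + 16 + 8 + 7 + 7 + 5 = 98.
Lower bound: ⌈98/27⌉ = 4 bins.
A packing using 4 bins:
  bin 1: 21 + 5 = 26
  bin 2: 17 + 8 = 25
  bin 3: 17 + 7 = 24
  bin 4: 16 + 7 = 23
This matches the lower bound, so 4 is optimal.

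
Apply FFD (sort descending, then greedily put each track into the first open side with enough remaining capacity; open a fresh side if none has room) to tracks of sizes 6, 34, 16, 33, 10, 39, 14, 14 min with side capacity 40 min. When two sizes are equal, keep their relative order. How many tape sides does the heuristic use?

5

Sorted descending: 39, 34, 33, 16, 14, 14, 10, 6.
  39 → side 1 (new)  [load 39/40]
  34 → side 2 (new)  [load 34/40]
  33 → side 3 (new)  [load 33/40]
  16 → side 4 (new)  [load 16/40]
  14 → side 4  [load 30/40]
  14 → side 5 (new)  [load 14/40]
  10 → side 4  [load 40/40]
  6 → side 2  [load 40/40]
5 tape sides opened.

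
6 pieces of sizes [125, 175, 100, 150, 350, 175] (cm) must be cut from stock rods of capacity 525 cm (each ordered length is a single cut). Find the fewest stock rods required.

3

Total = 350 + 175 + 175 + 150 + 125 + 100 = 1075 cm.
Lower bound: ⌈1075/525⌉ = 3 stock rods.
A packing using 3 stock rods:
  stock rod 1: 350 + 175 = 525
  stock rod 2: 175 + 150 + 125 = 450
  stock rod 3: 100 = 100
This matches the lower bound, so 3 is optimal.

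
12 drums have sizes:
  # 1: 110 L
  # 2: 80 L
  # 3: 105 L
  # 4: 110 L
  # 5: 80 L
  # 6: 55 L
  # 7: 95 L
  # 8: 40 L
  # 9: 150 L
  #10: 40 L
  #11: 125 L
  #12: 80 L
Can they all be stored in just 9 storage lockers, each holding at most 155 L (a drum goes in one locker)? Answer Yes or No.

Yes

A valid assignment using 9 storage lockers:
  locker 1: 150 = 150
  locker 2: 125 = 125
  locker 3: 110 + 40 = 150
  locker 4: 110 + 40 = 150
  locker 5: 105 = 105
  locker 6: 95 + 55 = 150
  locker 7: 80 = 80
  locker 8: 80 = 80
  locker 9: 80 = 80
Every load is within 155 L, so 9 storage lockers suffice.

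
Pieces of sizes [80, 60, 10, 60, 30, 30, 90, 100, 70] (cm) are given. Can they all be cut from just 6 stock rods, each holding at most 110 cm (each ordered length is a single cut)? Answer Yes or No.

A valid assignment using 6 stock rods:
  stock rod 1: 100 + 10 = 110
  stock rod 2: 90 = 90
  stock rod 3: 80 + 30 = 110
  stock rod 4: 70 + 30 = 100
  stock rod 5: 60 = 60
  stock rod 6: 60 = 60
Every load is within 110 cm, so 6 stock rods suffice.

Yes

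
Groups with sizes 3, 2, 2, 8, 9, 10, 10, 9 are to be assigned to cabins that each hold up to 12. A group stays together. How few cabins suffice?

Total = 10 + 10 + 9 + 9 + 8 + 3 + 2 + 2 = 53.
Lower bound: ⌈53/12⌉ = 5 cabins.
A packing using 5 cabins:
  cabin 1: 10 + 2 = 12
  cabin 2: 10 + 2 = 12
  cabin 3: 9 + 3 = 12
  cabin 4: 9 = 9
  cabin 5: 8 = 8
This matches the lower bound, so 5 is optimal.

5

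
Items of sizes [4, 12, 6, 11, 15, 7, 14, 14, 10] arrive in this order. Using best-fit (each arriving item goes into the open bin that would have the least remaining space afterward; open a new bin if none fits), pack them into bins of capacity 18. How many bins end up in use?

6

  4 → bin 1 (new)  [load 4/18]
  12 → bin 1  [load 16/18]
  6 → bin 2 (new)  [load 6/18]
  11 → bin 2  [load 17/18]
  15 → bin 3 (new)  [load 15/18]
  7 → bin 4 (new)  [load 7/18]
  14 → bin 5 (new)  [load 14/18]
  14 → bin 6 (new)  [load 14/18]
  10 → bin 4  [load 17/18]
6 bins opened.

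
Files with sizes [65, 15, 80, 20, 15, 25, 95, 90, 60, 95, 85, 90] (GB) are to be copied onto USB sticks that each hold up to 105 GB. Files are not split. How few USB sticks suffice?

Total = 95 + 95 + 90 + 90 + 85 + 80 + 65 + 60 + 25 + 20 + 15 + 15 = 735 GB.
Lower bound: ⌈735/105⌉ = 7 USB sticks.
Also, 8 files each exceed 105/2 GB, and no two of those can share a USB stick, so at least 8 USB sticks are needed.
A packing using 8 USB sticks:
  USB stick 1: 95 = 95
  USB stick 2: 95 = 95
  USB stick 3: 90 + 15 = 105
  USB stick 4: 90 + 15 = 105
  USB stick 5: 85 + 20 = 105
  USB stick 6: 80 + 25 = 105
  USB stick 7: 65 = 65
  USB stick 8: 60 = 60
This matches the lower bound, so 8 is optimal.

8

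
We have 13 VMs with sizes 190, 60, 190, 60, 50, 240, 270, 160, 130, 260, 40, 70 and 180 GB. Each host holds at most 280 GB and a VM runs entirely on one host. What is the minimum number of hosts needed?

Total = 270 + 260 + 240 + 190 + 190 + 180 + 160 + 130 + 70 + 60 + 60 + 50 + 40 = 1900 GB.
Lower bound: ⌈1900/280⌉ = 7 hosts.
A packing using 8 hosts:
  host 1: 270 = 270
  host 2: 260 = 260
  host 3: 240 + 40 = 280
  host 4: 190 + 70 = 260
  host 5: 190 + 60 = 250
  host 6: 180 + 60 = 240
  host 7: 160 + 50 = 210
  host 8: 130 = 130
No arrangement into 7 hosts stays within capacity, so 8 is optimal.

8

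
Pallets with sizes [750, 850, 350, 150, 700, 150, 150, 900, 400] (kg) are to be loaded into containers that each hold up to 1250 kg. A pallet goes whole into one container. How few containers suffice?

Total = 900 + 850 + 750 + 700 + 400 + 350 + 150 + 150 + 150 = 4400 kg.
Lower bound: ⌈4400/1250⌉ = 4 containers.
A packing using 4 containers:
  container 1: 900 + 350 = 1250
  container 2: 850 + 400 = 1250
  container 3: 750 + 150 + 150 + 150 = 1200
  container 4: 700 = 700
This matches the lower bound, so 4 is optimal.

4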